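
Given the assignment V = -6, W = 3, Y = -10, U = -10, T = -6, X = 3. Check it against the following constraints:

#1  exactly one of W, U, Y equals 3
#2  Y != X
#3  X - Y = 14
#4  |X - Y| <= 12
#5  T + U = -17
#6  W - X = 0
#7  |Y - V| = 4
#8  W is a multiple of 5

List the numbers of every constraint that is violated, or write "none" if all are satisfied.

Constraints 3, 4, 5, and 8 are violated.

#1 W=3, U=-10, Y=-10; 1 of them equals 3 — OK.
#2 Y = -10, X = 3; distinct — OK.
#3 X - Y = 3 - (-10) = 13, not 14 — violated.
#4 |3 - (-10)| = 13; 13 > 12, exceeds bound 12 — violated.
#5 T + U = -6 + (-10) = -16, not -17 — violated.
#6 W - X = 3 - 3 = 0 — OK.
#7 |-10 - (-6)| = 4 — OK.
#8 3 = 5*0 + 3, so 5 does not divide 3 — violated.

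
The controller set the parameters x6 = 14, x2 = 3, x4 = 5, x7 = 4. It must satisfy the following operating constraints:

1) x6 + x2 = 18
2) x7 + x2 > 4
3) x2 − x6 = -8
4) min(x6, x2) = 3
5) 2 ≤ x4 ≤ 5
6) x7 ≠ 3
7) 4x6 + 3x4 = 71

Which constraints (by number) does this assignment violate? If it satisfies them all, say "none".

1) x6 + x2 = 14 + 3 = 17, not 18  false
2) x7 + x2 = 4 + 3 = 7; 7 > 4  true
3) x2 − x6 = 3 − 14 = -11, not -8  false
4) min(14, 3) = 3  true
5) x4 = 5 lies in [2, 5]  true
6) x7 = 4, and 4 ≠ 3  true
7) 4x6 + 3x4 = 4(14) + 3(5) = 71  true

The assignment fails constraints 1, 3.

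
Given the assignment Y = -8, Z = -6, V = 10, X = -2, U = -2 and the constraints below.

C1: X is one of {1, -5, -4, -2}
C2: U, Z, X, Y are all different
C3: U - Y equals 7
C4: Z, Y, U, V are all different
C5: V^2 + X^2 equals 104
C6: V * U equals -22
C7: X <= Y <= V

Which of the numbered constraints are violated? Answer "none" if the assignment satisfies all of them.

Violated: 2, 3, 6, 7.

C1: X = -2 is in {1, -5, -4, -2} — holds.
C2: U = X = -2, not all different — fails.
C3: U - Y = -2 - (-8) = 6, not 7 — fails.
C4: values -6, -8, -2, 10 are pairwise distinct — holds.
C5: V^2 + X^2 = 10^2 + (-2)^2 = 100 + 4 = 104 — holds.
C6: V * U = 10 * (-2) = -20, not -22 — fails.
C7: values -2, -8, 10; X = -2 is not <= Y = -8 — fails.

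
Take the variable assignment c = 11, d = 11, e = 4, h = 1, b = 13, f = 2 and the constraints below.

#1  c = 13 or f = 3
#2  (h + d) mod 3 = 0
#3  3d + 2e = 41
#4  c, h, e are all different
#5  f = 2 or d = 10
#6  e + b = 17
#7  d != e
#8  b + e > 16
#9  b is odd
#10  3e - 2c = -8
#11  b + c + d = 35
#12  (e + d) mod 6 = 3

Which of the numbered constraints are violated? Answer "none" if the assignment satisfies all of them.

#1 c = 11 ≠ 13 and f = 2 ≠ 3; both disjuncts false — violated.
#2 h + d = 12; 12 mod 3 = 0 — satisfied.
#3 3d + 2e = 3(11) + 2(4) = 41 — satisfied.
#4 values 11, 1, 4 are pairwise distinct — satisfied.
#5 f = 2 = 2 (first disjunct) — satisfied.
#6 e + b = 4 + 13 = 17 — satisfied.
#7 d = 11, e = 4; distinct — satisfied.
#8 b + e = 13 + 4 = 17; 17 > 16 — satisfied.
#9 b = 13 is odd — satisfied.
#10 3e - 2c = 3(4) - 2(11) = -10, not -8 — violated.
#11 b + c + d = 13 + 11 + 11 = 35 — satisfied.
#12 e + d = 15; 15 mod 6 = 3 — satisfied.

Violated: 1 and 10.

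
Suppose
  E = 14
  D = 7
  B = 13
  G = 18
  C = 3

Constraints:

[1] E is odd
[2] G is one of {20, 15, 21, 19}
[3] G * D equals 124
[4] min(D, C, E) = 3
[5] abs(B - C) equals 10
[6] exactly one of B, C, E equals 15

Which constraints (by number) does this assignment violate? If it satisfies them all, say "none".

[1] E = 14 is even — violated.
[2] G = 18 is not in {20, 15, 21, 19} — violated.
[3] G * D = 18 * 7 = 126, not 124 — violated.
[4] min(7, 3, 14) = 3 — OK.
[5] abs(13 - 3) = 10 — OK.
[6] B=13, C=3, E=14; 0 of them equal 15, not exactly one — violated.

The assignment fails constraints 1, 2, 3, 6.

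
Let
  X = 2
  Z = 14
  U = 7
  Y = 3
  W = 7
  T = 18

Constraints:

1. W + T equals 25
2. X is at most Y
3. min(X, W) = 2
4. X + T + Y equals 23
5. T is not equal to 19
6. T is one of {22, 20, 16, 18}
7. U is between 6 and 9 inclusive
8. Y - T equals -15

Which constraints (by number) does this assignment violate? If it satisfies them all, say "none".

All constraints are satisfied.

1. W + T = 7 + 18 = 25  holds
2. X = 2, Y = 3; 2 ≤ 3  holds
3. min(2, 7) = 2  holds
4. X + T + Y = 2 + 18 + 3 = 23  holds
5. T = 18, and 18 ≠ 19  holds
6. T = 18 is in {22, 20, 16, 18}  holds
7. U = 7 lies in [6, 9]  holds
8. Y - T = 3 - 18 = -15  holds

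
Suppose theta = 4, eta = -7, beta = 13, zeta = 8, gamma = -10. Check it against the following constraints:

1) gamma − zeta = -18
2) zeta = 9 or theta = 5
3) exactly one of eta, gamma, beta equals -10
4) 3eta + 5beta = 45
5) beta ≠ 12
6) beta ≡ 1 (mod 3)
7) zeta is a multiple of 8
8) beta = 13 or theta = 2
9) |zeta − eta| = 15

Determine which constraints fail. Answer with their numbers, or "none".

1) gamma − zeta = -10 − 8 = -18 — OK.
2) zeta = 8 ≠ 9 and theta = 4 ≠ 5; both disjuncts false — violated.
3) eta=-7, gamma=-10, beta=13; 1 of them equals -10 — OK.
4) 3eta + 5beta = 3(-7) + 5(13) = 44, not 45 — violated.
5) beta = 13, and 13 ≠ 12 — OK.
6) 13 mod 3 = 1 — OK.
7) 8 / 8 = 1, so 8 divides 8 — OK.
8) beta = 13 = 13 (first disjunct) — OK.
9) |8 − (-7)| = 15 — OK.

No — constraints 2 and 4 are not satisfied.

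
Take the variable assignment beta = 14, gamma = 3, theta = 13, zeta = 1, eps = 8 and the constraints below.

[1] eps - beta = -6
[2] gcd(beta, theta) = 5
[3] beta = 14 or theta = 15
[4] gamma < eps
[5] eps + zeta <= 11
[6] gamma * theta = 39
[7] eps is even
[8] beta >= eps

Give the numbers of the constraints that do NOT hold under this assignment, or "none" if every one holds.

Violated: 2.

[1] eps - beta = 8 - 14 = -6  ✔
[2] gcd(14, 13) = 1, not 5  ✘
[3] beta = 14 = 14 (first disjunct)  ✔
[4] gamma = 3, eps = 8; 3 < 8  ✔
[5] eps + zeta = 8 + 1 = 9; 9 ≤ 11  ✔
[6] gamma * theta = 3 * 13 = 39  ✔
[7] eps = 8 is even  ✔
[8] beta = 14, eps = 8; 14 ≥ 8  ✔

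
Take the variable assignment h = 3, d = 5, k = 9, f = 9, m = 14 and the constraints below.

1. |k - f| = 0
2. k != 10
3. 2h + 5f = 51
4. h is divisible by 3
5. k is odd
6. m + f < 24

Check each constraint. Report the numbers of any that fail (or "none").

Yes — all constraints hold.

1. |9 - 9| = 0  yes
2. k = 9, and 9 ≠ 10  yes
3. 2h + 5f = 2(3) + 5(9) = 51  yes
4. 3 / 3 = 1, so 3 divides 3  yes
5. k = 9 is odd  yes
6. m + f = 14 + 9 = 23; 23 < 24  yes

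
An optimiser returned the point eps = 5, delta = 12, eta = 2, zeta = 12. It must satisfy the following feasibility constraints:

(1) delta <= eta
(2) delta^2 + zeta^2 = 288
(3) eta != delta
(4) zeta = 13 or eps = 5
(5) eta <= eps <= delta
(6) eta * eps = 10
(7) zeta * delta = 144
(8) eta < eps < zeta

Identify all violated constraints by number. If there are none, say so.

The assignment fails constraint 1.

(1) delta = 12, eta = 2; 12 > 2 (want ≤)  false
(2) delta^2 + zeta^2 = 12^2 + 12^2 = 144 + 144 = 288  true
(3) eta = 2, delta = 12; distinct  true
(4) zeta = 12 ≠ 13, but eps = 5 = 5 (second disjunct)  true
(5) values 2 <= 5 <= 12  true
(6) eta * eps = 2 * 5 = 10  true
(7) zeta * delta = 12 * 12 = 144  true
(8) values 2 < 5 < 12  true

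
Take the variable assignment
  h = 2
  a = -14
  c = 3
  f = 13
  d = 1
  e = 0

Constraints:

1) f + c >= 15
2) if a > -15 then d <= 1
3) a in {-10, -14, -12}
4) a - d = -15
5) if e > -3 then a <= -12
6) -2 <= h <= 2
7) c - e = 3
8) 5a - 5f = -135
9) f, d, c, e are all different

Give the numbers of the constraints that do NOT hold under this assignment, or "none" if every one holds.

None — every constraint holds.

1) f + c = 13 + 3 = 16; 16 ≥ 15  ✔
2) a = -14 > -15, so we need d ≤ 1; d = 1 ≤ 1  ✔
3) a = -14 is in {-10, -14, -12}  ✔
4) a - d = -14 - 1 = -15  ✔
5) e = 0 > -3, so we need a ≤ -12; a = -14 ≤ -12  ✔
6) h = 2 lies in [-2, 2]  ✔
7) c - e = 3 - 0 = 3  ✔
8) 5a - 5f = 5(-14) - 5(13) = -135  ✔
9) values 13, 1, 3, 0 are pairwise distinct  ✔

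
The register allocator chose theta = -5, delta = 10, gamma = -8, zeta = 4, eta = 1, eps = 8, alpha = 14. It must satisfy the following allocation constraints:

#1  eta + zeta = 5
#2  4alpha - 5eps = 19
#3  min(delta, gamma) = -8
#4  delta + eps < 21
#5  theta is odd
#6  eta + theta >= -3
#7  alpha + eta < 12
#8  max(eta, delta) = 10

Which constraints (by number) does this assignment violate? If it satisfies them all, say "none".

#1 eta + zeta = 1 + 4 = 5  ✔
#2 4alpha - 5eps = 4(14) - 5(8) = 16, not 19  ✘
#3 min(10, -8) = -8  ✔
#4 delta + eps = 10 + 8 = 18; 18 < 21  ✔
#5 theta = -5 is odd  ✔
#6 eta + theta = 1 + (-5) = -4; -4 < -3, bound -3 not met  ✘
#7 alpha + eta = 14 + 1 = 15; 15 ≥ 12, bound 12 not met  ✘
#8 max(1, 10) = 10  ✔

Constraints 2, 6, and 7 are violated.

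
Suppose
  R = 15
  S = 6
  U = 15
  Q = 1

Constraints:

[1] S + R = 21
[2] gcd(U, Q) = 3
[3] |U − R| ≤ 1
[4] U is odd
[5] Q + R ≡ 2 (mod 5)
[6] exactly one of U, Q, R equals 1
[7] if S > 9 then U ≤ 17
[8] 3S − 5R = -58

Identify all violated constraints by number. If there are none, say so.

[1] S + R = 6 + 15 = 21  holds
[2] gcd(15, 1) = 1, not 3  fails
[3] |15 − 15| = 0; 0 ≤ 1  holds
[4] U = 15 is odd  holds
[5] Q + R = 16; 16 mod 5 = 1, not 2  fails
[6] U=15, Q=1, R=15; 1 of them equals 1  holds
[7] S = 6, not > 9; antecedent false, conditional vacuously true  holds
[8] 3S − 5R = 3(6) − 5(15) = -57, not -58  fails

The assignment fails constraints 2, 5, and 8.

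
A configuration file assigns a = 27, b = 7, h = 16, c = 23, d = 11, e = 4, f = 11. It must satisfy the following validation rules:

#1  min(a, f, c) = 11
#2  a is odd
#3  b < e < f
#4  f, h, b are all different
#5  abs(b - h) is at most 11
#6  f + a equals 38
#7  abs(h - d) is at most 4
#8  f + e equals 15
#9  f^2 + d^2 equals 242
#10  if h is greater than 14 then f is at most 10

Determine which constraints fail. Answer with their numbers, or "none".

No — constraints 3, 7, and 10 are not satisfied.

#1 min(27, 11, 23) = 11  ✔
#2 a = 27 is odd  ✔
#3 values 7, 4, 11; b = 7 is not < e = 4  ✘
#4 values 11, 16, 7 are pairwise distinct  ✔
#5 abs(7 - 16) = 9; 9 ≤ 11  ✔
#6 f + a = 11 + 27 = 38  ✔
#7 abs(16 - 11) = 5; 5 > 4, exceeds bound 4  ✘
#8 f + e = 11 + 4 = 15  ✔
#9 f^2 + d^2 = 11^2 + 11^2 = 121 + 121 = 242  ✔
#10 h = 16 > 14, so we need f ≤ 10; but f = 11 > 10  ✘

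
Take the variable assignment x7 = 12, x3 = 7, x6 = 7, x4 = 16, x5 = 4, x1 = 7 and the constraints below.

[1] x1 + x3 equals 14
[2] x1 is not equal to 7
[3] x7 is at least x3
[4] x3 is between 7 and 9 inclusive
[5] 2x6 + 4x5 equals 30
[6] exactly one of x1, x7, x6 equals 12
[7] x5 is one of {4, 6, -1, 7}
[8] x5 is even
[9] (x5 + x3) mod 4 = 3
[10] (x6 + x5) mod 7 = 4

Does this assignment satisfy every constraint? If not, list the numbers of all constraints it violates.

[1] x1 + x3 = 7 + 7 = 14 — OK.
[2] x1 = 7, but 7 is required to differ — violated.
[3] x7 = 12, x3 = 7; 12 ≥ 7 — OK.
[4] x3 = 7 lies in [7, 9] — OK.
[5] 2x6 + 4x5 = 2(7) + 4(4) = 30 — OK.
[6] x1=7, x7=12, x6=7; 1 of them equals 12 — OK.
[7] x5 = 4 is in {4, 6, -1, 7} — OK.
[8] x5 = 4 is even — OK.
[9] x5 + x3 = 11; 11 mod 4 = 3 — OK.
[10] x6 + x5 = 11; 11 mod 7 = 4 — OK.

The assignment fails constraint 2.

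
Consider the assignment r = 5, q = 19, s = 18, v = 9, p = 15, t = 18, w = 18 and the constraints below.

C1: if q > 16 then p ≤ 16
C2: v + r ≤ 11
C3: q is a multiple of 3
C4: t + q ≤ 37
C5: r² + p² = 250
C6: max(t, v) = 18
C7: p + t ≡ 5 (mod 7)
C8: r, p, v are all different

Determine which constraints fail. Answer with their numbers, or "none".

C1: q = 19 > 16, so we need p ≤ 16; p = 15 ≤ 16 — holds.
C2: v + r = 9 + 5 = 14; 14 > 11, bound 11 not met — does not hold.
C3: 19 = 3×6 + 1, so 3 does not divide 19 — does not hold.
C4: t + q = 18 + 19 = 37; 37 ≤ 37 — holds.
C5: r² + p² = 5² + 15² = 25 + 225 = 250 — holds.
C6: max(18, 9) = 18 — holds.
C7: p + t = 33; 33 mod 7 = 5 — holds.
C8: values 5, 15, 9 are pairwise distinct — holds.

The assignment fails constraints 2, 3.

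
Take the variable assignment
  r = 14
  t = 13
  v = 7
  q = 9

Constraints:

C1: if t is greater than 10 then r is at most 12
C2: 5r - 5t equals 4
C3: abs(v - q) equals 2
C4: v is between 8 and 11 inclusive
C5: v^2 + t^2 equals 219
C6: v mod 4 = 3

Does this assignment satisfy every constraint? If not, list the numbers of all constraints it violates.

The assignment fails constraints 1, 2, 4, 5.

C1: t = 13 > 10, so we need r ≤ 12; but r = 14 > 12 — violated.
C2: 5r - 5t = 5(14) - 5(13) = 5, not 4 — violated.
C3: abs(7 - 9) = 2 — OK.
C4: v = 7 is outside [8, 11] — violated.
C5: v^2 + t^2 = 7^2 + 13^2 = 49 + 169 = 218, not 219 — violated.
C6: 7 mod 4 = 3 — OK.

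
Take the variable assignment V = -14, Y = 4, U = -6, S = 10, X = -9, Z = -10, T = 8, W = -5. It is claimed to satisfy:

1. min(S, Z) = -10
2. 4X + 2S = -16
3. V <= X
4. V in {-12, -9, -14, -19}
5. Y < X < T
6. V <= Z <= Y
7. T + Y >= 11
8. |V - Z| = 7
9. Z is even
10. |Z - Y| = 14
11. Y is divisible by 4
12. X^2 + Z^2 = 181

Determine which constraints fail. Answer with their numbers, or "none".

Constraints 5 and 8 do not hold.

1. min(10, -10) = -10  true
2. 4X + 2S = 4(-9) + 2(10) = -16  true
3. V = -14, X = -9; -14 ≤ -9  true
4. V = -14 is in {-12, -9, -14, -19}  true
5. values 4, -9, 8; Y = 4 is not < X = -9  false
6. values -14 <= -10 <= 4  true
7. T + Y = 8 + 4 = 12; 12 ≥ 11  true
8. |-14 - (-10)| = 4, not 7  false
9. Z = -10 is even  true
10. |-10 - 4| = 14  true
11. 4 / 4 = 1, so 4 divides 4  true
12. X^2 + Z^2 = (-9)^2 + (-10)^2 = 81 + 100 = 181  true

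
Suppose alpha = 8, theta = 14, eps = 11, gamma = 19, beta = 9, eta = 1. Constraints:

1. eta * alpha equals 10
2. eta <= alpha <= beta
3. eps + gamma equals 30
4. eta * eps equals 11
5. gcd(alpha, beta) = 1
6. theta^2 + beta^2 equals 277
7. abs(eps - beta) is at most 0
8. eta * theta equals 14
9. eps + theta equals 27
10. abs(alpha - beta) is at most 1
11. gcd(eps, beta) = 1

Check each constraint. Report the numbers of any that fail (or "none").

1. eta * alpha = 1 * 8 = 8, not 10 — does not hold.
2. values 1 <= 8 <= 9 — holds.
3. eps + gamma = 11 + 19 = 30 — holds.
4. eta * eps = 1 * 11 = 11 — holds.
5. gcd(8, 9) = 1 — holds.
6. theta^2 + beta^2 = 14^2 + 9^2 = 196 + 81 = 277 — holds.
7. abs(11 - 9) = 2; 2 > 0, exceeds bound 0 — does not hold.
8. eta * theta = 1 * 14 = 14 — holds.
9. eps + theta = 11 + 14 = 25, not 27 — does not hold.
10. abs(8 - 9) = 1; 1 ≤ 1 — holds.
11. gcd(11, 9) = 1 — holds.

No — constraints 1, 7, and 9 are not satisfied.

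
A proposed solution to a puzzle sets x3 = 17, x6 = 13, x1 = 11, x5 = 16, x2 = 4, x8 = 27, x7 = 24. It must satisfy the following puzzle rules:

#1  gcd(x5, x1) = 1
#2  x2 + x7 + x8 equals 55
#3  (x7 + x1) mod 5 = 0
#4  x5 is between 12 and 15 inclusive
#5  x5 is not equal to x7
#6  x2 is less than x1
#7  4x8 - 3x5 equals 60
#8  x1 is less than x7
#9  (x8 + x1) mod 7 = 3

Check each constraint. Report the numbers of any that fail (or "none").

#1 gcd(16, 11) = 1 — holds.
#2 x2 + x7 + x8 = 4 + 24 + 27 = 55 — holds.
#3 x7 + x1 = 35; 35 mod 5 = 0 — holds.
#4 x5 = 16 is outside [12, 15] — does not hold.
#5 x5 = 16, x7 = 24; distinct — holds.
#6 x2 = 4, x1 = 11; 4 < 11 — holds.
#7 4x8 - 3x5 = 4(27) - 3(16) = 60 — holds.
#8 x1 = 11, x7 = 24; 11 < 24 — holds.
#9 x8 + x1 = 38; 38 mod 7 = 3 — holds.

No — constraint 4 is not satisfied.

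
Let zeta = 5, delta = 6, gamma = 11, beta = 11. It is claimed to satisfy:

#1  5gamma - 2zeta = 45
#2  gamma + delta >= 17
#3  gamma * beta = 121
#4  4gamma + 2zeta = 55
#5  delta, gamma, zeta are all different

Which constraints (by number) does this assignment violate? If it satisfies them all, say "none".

#1 5gamma - 2zeta = 5(11) - 2(5) = 45  true
#2 gamma + delta = 11 + 6 = 17; 17 ≥ 17  true
#3 gamma * beta = 11 * 11 = 121  true
#4 4gamma + 2zeta = 4(11) + 2(5) = 54, not 55  false
#5 values 6, 11, 5 are pairwise distinct  true

The assignment fails constraint 4.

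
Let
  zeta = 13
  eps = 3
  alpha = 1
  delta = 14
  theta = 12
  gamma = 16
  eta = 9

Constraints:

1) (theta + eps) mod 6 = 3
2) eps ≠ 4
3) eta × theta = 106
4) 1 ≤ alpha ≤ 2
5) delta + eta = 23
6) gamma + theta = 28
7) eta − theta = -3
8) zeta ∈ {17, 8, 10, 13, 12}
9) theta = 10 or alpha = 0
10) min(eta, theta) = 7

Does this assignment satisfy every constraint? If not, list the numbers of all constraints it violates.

1) theta + eps = 15; 15 mod 6 = 3  ✔
2) eps = 3, and 3 ≠ 4  ✔
3) eta × theta = 9 × 12 = 108, not 106  ✘
4) alpha = 1 lies in [1, 2]  ✔
5) delta + eta = 14 + 9 = 23  ✔
6) gamma + theta = 16 + 12 = 28  ✔
7) eta − theta = 9 − 12 = -3  ✔
8) zeta = 13 is in {17, 8, 10, 13, 12}  ✔
9) theta = 12 ≠ 10 and alpha = 1 ≠ 0; both disjuncts false  ✘
10) min(9, 12) = 9, not 7  ✘

Constraints 3, 9, and 10 do not hold.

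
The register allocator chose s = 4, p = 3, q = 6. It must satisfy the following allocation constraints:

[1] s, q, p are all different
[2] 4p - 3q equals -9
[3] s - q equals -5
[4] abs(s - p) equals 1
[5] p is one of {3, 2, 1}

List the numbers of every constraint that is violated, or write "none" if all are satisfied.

Constraints 2, 3 are violated.

[1] values 4, 6, 3 are pairwise distinct  true
[2] 4p - 3q = 4(3) - 3(6) = -6, not -9  false
[3] s - q = 4 - 6 = -2, not -5  false
[4] abs(4 - 3) = 1  true
[5] p = 3 is in {3, 2, 1}  true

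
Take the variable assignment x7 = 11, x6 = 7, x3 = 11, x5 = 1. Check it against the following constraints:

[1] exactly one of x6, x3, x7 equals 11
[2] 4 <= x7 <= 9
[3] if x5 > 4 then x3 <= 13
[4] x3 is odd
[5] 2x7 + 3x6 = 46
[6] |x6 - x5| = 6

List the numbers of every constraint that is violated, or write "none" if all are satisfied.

Constraints 1, 2, and 5 do not hold.

[1] x6=7, x3=11, x7=11; 2 of them equal 11, not exactly one  false
[2] x7 = 11 is outside [4, 9]  false
[3] x5 = 1, not > 4; antecedent false, conditional vacuously true  true
[4] x3 = 11 is odd  true
[5] 2x7 + 3x6 = 2(11) + 3(7) = 43, not 46  false
[6] |7 - 1| = 6  true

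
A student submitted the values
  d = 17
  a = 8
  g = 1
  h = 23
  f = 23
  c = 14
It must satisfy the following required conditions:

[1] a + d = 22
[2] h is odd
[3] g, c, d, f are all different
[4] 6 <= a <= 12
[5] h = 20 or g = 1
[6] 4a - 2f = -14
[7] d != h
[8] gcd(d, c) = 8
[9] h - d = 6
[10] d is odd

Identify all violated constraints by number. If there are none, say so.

[1] a + d = 8 + 17 = 25, not 22  ✗
[2] h = 23 is odd  ✓
[3] values 1, 14, 17, 23 are pairwise distinct  ✓
[4] a = 8 lies in [6, 12]  ✓
[5] h = 23 ≠ 20, but g = 1 = 1 (second disjunct)  ✓
[6] 4a - 2f = 4(8) - 2(23) = -14  ✓
[7] d = 17, h = 23; distinct  ✓
[8] gcd(17, 14) = 1, not 8  ✗
[9] h - d = 23 - 17 = 6  ✓
[10] d = 17 is odd  ✓

Constraints 1 and 8 do not hold.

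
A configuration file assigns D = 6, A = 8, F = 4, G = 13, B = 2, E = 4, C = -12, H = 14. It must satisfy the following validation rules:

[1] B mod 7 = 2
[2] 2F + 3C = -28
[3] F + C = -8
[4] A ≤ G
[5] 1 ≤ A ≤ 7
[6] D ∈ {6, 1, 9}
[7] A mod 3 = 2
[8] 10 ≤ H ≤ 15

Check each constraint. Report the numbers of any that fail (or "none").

No — constraint 5 is not satisfied.

[1] 2 mod 7 = 2  ✔
[2] 2F + 3C = 2(4) + 3(-12) = -28  ✔
[3] F + C = 4 + (-12) = -8  ✔
[4] A = 8, G = 13; 8 ≤ 13  ✔
[5] A = 8 is outside [1, 7]  ✘
[6] D = 6 is in {6, 1, 9}  ✔
[7] 8 mod 3 = 2  ✔
[8] H = 14 lies in [10, 15]  ✔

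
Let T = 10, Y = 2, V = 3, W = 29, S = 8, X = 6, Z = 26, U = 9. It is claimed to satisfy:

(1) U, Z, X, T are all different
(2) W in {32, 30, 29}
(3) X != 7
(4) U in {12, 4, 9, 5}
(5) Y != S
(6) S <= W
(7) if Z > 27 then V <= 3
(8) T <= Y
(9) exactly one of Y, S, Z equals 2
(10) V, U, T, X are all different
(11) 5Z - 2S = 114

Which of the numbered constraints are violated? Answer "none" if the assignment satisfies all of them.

(1) values 9, 26, 6, 10 are pairwise distinct — satisfied.
(2) W = 29 is in {32, 30, 29} — satisfied.
(3) X = 6, and 6 ≠ 7 — satisfied.
(4) U = 9 is in {12, 4, 9, 5} — satisfied.
(5) Y = 2, S = 8; distinct — satisfied.
(6) S = 8, W = 29; 8 ≤ 29 — satisfied.
(7) Z = 26, not > 27; antecedent false, conditional vacuously true — satisfied.
(8) T = 10, Y = 2; 10 > 2 (want ≤) — violated.
(9) Y=2, S=8, Z=26; 1 of them equals 2 — satisfied.
(10) values 3, 9, 10, 6 are pairwise distinct — satisfied.
(11) 5Z - 2S = 5(26) - 2(8) = 114 — satisfied.

Constraint 8 is violated.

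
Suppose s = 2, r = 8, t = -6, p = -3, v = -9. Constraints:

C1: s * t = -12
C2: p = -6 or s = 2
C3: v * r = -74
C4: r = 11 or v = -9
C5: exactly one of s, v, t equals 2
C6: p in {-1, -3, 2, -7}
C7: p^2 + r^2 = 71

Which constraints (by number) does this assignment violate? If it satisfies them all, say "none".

C1: s * t = 2 * (-6) = -12  ✓
C2: p = -3 ≠ -6, but s = 2 = 2 (second disjunct)  ✓
C3: v * r = -9 * 8 = -72, not -74  ✗
C4: r = 8 ≠ 11, but v = -9 = -9 (second disjunct)  ✓
C5: s=2, v=-9, t=-6; 1 of them equals 2  ✓
C6: p = -3 is in {-1, -3, 2, -7}  ✓
C7: p^2 + r^2 = (-3)^2 + 8^2 = 9 + 64 = 73, not 71  ✗

The assignment fails constraints 3, 7.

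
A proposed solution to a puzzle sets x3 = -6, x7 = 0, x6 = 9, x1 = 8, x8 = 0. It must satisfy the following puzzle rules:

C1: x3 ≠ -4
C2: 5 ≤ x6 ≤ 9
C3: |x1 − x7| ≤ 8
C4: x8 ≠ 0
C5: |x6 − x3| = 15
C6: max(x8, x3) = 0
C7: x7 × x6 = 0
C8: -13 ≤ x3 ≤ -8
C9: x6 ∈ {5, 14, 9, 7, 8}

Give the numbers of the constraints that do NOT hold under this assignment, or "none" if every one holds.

C1: x3 = -6, and -6 ≠ -4  ✓
C2: x6 = 9 lies in [5, 9]  ✓
C3: |8 − 0| = 8; 8 ≤ 8  ✓
C4: x8 = 0, but 0 is required to differ  ✗
C5: |9 − (-6)| = 15  ✓
C6: max(0, -6) = 0  ✓
C7: x7 × x6 = 0 × 9 = 0  ✓
C8: x3 = -6 is outside [-13, -8]  ✗
C9: x6 = 9 is in {5, 14, 9, 7, 8}  ✓

No — constraints 4 and 8 are not satisfied.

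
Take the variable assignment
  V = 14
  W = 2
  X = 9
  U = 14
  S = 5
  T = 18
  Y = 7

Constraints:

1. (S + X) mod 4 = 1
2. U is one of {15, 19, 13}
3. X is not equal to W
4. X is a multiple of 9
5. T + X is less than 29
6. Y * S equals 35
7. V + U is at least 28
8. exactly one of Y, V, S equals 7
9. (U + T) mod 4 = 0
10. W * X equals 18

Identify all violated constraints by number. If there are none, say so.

Violated: 1 and 2.

1. S + X = 14; 14 mod 4 = 2, not 1  no
2. U = 14 is not in {15, 19, 13}  no
3. X = 9, W = 2; distinct  yes
4. 9 / 9 = 1, so 9 divides 9  yes
5. T + X = 18 + 9 = 27; 27 < 29  yes
6. Y * S = 7 * 5 = 35  yes
7. V + U = 14 + 14 = 28; 28 ≥ 28  yes
8. Y=7, V=14, S=5; 1 of them equals 7  yes
9. U + T = 32; 32 mod 4 = 0  yes
10. W * X = 2 * 9 = 18  yes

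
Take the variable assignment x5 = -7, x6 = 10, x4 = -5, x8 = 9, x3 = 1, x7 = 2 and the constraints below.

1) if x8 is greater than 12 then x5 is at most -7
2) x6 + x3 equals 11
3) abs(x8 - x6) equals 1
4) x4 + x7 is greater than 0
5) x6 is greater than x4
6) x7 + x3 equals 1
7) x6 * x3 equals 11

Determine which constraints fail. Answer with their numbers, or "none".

1) x8 = 9, not > 12; antecedent false, conditional vacuously true  yes
2) x6 + x3 = 10 + 1 = 11  yes
3) abs(9 - 10) = 1  yes
4) x4 + x7 = -5 + 2 = -3; -3 ≤ 0, bound 0 not met  no
5) x6 = 10, x4 = -5; 10 > -5  yes
6) x7 + x3 = 2 + 1 = 3, not 1  no
7) x6 * x3 = 10 * 1 = 10, not 11  no

No — constraints 4, 6, and 7 are not satisfied.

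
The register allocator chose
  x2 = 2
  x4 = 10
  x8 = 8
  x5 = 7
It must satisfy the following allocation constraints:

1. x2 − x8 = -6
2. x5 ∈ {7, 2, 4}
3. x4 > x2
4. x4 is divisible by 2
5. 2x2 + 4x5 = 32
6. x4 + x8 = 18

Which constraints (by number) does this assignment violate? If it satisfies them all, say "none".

No violations.

1. x2 − x8 = 2 − 8 = -6 — OK.
2. x5 = 7 is in {7, 2, 4} — OK.
3. x4 = 10, x2 = 2; 10 > 2 — OK.
4. 10 / 2 = 5, so 2 divides 10 — OK.
5. 2x2 + 4x5 = 2(2) + 4(7) = 32 — OK.
6. x4 + x8 = 10 + 8 = 18 — OK.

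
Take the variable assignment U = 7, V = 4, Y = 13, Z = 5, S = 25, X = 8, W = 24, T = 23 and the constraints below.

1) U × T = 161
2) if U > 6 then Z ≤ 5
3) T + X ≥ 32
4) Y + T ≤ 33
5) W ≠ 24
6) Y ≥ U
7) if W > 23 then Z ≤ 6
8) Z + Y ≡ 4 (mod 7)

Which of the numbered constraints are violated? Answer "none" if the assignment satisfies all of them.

Violated: 3, 4, and 5.

1) U × T = 7 × 23 = 161 — holds.
2) U = 7 > 6, so we need Z ≤ 5; Z = 5 ≤ 5 — holds.
3) T + X = 23 + 8 = 31; 31 < 32, bound 32 not met — does not hold.
4) Y + T = 13 + 23 = 36; 36 > 33, bound 33 not met — does not hold.
5) W = 24, but 24 is required to differ — does not hold.
6) Y = 13, U = 7; 13 ≥ 7 — holds.
7) W = 24 > 23, so we need Z ≤ 6; Z = 5 ≤ 6 — holds.
8) Z + Y = 18; 18 mod 7 = 4 — holds.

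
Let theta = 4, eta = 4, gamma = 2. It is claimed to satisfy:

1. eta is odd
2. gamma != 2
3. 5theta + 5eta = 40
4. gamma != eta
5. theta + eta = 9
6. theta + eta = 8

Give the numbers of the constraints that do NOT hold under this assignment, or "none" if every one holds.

1. eta = 4 is even — violated.
2. gamma = 2, but 2 is required to differ — violated.
3. 5theta + 5eta = 5(4) + 5(4) = 40 — satisfied.
4. gamma = 2, eta = 4; distinct — satisfied.
5. theta + eta = 4 + 4 = 8, not 9 — violated.
6. theta + eta = 4 + 4 = 8 — satisfied.

The assignment fails constraints 1, 2, 5.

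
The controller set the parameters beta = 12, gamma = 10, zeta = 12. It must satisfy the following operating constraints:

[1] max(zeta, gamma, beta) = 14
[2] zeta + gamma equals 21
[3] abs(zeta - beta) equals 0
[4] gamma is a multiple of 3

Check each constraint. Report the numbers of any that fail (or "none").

No — constraints 1, 2, and 4 are not satisfied.

[1] max(12, 10, 12) = 12, not 14 — does not hold.
[2] zeta + gamma = 12 + 10 = 22, not 21 — does not hold.
[3] abs(12 - 12) = 0 — holds.
[4] 10 = 3*3 + 1, so 3 does not divide 10 — does not hold.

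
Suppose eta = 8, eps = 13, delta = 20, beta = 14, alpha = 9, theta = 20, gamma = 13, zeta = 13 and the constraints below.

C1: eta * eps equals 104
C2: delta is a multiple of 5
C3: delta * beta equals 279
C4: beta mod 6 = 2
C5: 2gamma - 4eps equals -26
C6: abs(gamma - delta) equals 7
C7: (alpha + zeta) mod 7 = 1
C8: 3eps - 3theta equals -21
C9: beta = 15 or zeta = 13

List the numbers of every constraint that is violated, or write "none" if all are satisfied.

Constraint 3 does not hold.

C1: eta * eps = 8 * 13 = 104  true
C2: 20 / 5 = 4, so 5 divides 20  true
C3: delta * beta = 20 * 14 = 280, not 279  false
C4: 14 mod 6 = 2  true
C5: 2gamma - 4eps = 2(13) - 4(13) = -26  true
C6: abs(13 - 20) = 7  true
C7: alpha + zeta = 22; 22 mod 7 = 1  true
C8: 3eps - 3theta = 3(13) - 3(20) = -21  true
C9: beta = 14 ≠ 15, but zeta = 13 = 13 (second disjunct)  true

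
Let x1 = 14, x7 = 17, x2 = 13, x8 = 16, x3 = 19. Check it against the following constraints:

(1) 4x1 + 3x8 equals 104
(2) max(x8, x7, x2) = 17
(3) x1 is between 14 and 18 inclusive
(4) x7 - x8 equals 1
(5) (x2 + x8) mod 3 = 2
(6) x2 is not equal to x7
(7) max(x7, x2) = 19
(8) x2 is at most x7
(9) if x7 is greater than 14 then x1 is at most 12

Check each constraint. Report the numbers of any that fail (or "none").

No — constraints 7 and 9 are not satisfied.

(1) 4x1 + 3x8 = 4(14) + 3(16) = 104  ✔
(2) max(16, 17, 13) = 17  ✔
(3) x1 = 14 lies in [14, 18]  ✔
(4) x7 - x8 = 17 - 16 = 1  ✔
(5) x2 + x8 = 29; 29 mod 3 = 2  ✔
(6) x2 = 13, x7 = 17; distinct  ✔
(7) max(17, 13) = 17, not 19  ✘
(8) x2 = 13, x7 = 17; 13 ≤ 17  ✔
(9) x7 = 17 > 14, so we need x1 ≤ 12; but x1 = 14 > 12  ✘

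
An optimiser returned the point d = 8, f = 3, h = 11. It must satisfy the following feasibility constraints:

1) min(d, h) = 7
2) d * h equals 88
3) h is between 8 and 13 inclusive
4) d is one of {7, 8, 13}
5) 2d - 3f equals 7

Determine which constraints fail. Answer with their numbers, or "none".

1) min(8, 11) = 8, not 7 — fails.
2) d * h = 8 * 11 = 88 — holds.
3) h = 11 lies in [8, 13] — holds.
4) d = 8 is in {7, 8, 13} — holds.
5) 2d - 3f = 2(8) - 3(3) = 7 — holds.

The assignment fails constraint 1.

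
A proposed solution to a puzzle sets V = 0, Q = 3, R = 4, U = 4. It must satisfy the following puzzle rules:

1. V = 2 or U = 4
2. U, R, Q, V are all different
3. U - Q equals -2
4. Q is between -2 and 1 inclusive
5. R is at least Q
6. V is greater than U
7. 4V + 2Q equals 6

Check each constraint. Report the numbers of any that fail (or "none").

No — constraints 2, 3, 4, 6 are not satisfied.

1. V = 0 ≠ 2, but U = 4 = 4 (second disjunct) — holds.
2. U = R = 4, not all different — does not hold.
3. U - Q = 4 - 3 = 1, not -2 — does not hold.
4. Q = 3 is outside [-2, 1] — does not hold.
5. R = 4, Q = 3; 4 ≥ 3 — holds.
6. V = 0, U = 4; 0 ≤ 4 (want >) — does not hold.
7. 4V + 2Q = 4(0) + 2(3) = 6 — holds.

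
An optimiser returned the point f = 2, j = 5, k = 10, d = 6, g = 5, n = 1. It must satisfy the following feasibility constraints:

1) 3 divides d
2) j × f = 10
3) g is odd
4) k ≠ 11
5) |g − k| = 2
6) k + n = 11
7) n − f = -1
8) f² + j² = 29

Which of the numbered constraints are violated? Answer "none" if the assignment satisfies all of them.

1) 6 / 3 = 2, so 3 divides 6  holds
2) j × f = 5 × 2 = 10  holds
3) g = 5 is odd  holds
4) k = 10, and 10 ≠ 11  holds
5) |5 − 10| = 5, not 2  fails
6) k + n = 10 + 1 = 11  holds
7) n − f = 1 − 2 = -1  holds
8) f² + j² = 2² + 5² = 4 + 25 = 29  holds

Violated: 5.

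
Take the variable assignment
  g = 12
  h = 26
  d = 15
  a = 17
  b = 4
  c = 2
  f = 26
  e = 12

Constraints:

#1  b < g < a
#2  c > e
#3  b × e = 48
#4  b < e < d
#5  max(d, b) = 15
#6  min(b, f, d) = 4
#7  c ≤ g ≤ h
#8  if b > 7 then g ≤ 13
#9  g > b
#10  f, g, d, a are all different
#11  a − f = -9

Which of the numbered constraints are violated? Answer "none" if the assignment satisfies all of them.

#1 values 4 < 12 < 17 — holds.
#2 c = 2, e = 12; 2 ≤ 12 (want >) — fails.
#3 b × e = 4 × 12 = 48 — holds.
#4 values 4 < 12 < 15 — holds.
#5 max(15, 4) = 15 — holds.
#6 min(4, 26, 15) = 4 — holds.
#7 values 2 ≤ 12 ≤ 26 — holds.
#8 b = 4, not > 7; antecedent false, conditional vacuously true — holds.
#9 g = 12, b = 4; 12 > 4 — holds.
#10 values 26, 12, 15, 17 are pairwise distinct — holds.
#11 a − f = 17 − 26 = -9 — holds.

Violated: 2.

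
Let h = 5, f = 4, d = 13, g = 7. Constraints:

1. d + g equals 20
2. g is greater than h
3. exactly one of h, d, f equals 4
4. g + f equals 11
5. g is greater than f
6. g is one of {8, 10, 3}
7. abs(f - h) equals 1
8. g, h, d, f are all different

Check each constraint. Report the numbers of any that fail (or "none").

Constraint 6 does not hold.

1. d + g = 13 + 7 = 20 — OK.
2. g = 7, h = 5; 7 > 5 — OK.
3. h=5, d=13, f=4; 1 of them equals 4 — OK.
4. g + f = 7 + 4 = 11 — OK.
5. g = 7, f = 4; 7 > 4 — OK.
6. g = 7 is not in {8, 10, 3} — violated.
7. abs(4 - 5) = 1 — OK.
8. values 7, 5, 13, 4 are pairwise distinct — OK.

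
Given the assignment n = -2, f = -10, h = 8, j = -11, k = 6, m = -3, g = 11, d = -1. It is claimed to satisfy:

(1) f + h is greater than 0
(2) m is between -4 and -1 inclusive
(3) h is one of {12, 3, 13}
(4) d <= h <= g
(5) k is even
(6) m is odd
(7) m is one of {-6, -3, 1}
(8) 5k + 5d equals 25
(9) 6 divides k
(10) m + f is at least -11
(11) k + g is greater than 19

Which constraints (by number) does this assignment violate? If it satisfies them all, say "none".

(1) f + h = -10 + 8 = -2; -2 ≤ 0, bound 0 not met  ✘
(2) m = -3 lies in [-4, -1]  ✔
(3) h = 8 is not in {12, 3, 13}  ✘
(4) values -1 <= 8 <= 11  ✔
(5) k = 6 is even  ✔
(6) m = -3 is odd  ✔
(7) m = -3 is in {-6, -3, 1}  ✔
(8) 5k + 5d = 5(6) + 5(-1) = 25  ✔
(9) 6 / 6 = 1, so 6 divides 6  ✔
(10) m + f = -3 + (-10) = -13; -13 < -11, bound -11 not met  ✘
(11) k + g = 6 + 11 = 17; 17 ≤ 19, bound 19 not met  ✘

Constraints 1, 3, 10, 11 do not hold.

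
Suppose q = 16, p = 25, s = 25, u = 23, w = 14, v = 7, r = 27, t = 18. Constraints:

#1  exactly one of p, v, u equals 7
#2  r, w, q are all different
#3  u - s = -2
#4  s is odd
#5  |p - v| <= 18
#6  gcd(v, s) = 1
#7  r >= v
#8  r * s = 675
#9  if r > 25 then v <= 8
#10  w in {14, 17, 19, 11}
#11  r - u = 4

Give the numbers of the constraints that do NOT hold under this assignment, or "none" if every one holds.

#1 p=25, v=7, u=23; 1 of them equals 7 — holds.
#2 values 27, 14, 16 are pairwise distinct — holds.
#3 u - s = 23 - 25 = -2 — holds.
#4 s = 25 is odd — holds.
#5 |25 - 7| = 18; 18 ≤ 18 — holds.
#6 gcd(7, 25) = 1 — holds.
#7 r = 27, v = 7; 27 ≥ 7 — holds.
#8 r * s = 27 * 25 = 675 — holds.
#9 r = 27 > 25, so we need v ≤ 8; v = 7 ≤ 8 — holds.
#10 w = 14 is in {14, 17, 19, 11} — holds.
#11 r - u = 27 - 23 = 4 — holds.

The assignment satisfies every constraint.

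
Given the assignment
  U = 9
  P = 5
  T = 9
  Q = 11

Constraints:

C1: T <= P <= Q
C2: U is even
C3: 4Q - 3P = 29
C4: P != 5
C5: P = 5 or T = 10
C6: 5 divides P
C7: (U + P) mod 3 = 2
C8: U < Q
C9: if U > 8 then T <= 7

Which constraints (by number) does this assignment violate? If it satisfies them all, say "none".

C1: values 9, 5, 11; T = 9 is not <= P = 5 — violated.
C2: U = 9 is odd — violated.
C3: 4Q - 3P = 4(11) - 3(5) = 29 — satisfied.
C4: P = 5, but 5 is required to differ — violated.
C5: P = 5 = 5 (first disjunct) — satisfied.
C6: 5 / 5 = 1, so 5 divides 5 — satisfied.
C7: U + P = 14; 14 mod 3 = 2 — satisfied.
C8: U = 9, Q = 11; 9 < 11 — satisfied.
C9: U = 9 > 8, so we need T ≤ 7; but T = 9 > 7 — violated.

The assignment fails constraints 1, 2, 4, and 9.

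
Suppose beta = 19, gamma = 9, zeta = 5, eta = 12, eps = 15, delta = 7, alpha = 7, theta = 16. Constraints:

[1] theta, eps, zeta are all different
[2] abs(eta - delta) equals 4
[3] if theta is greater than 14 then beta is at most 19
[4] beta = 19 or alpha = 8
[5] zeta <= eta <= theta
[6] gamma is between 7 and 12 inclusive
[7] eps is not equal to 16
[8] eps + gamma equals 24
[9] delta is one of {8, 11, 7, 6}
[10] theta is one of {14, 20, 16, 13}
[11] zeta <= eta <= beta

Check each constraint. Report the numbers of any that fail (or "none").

Violated: 2.

[1] values 16, 15, 5 are pairwise distinct  OK
[2] abs(12 - 7) = 5, not 4  FAIL
[3] theta = 16 > 14, so we need beta ≤ 19; beta = 19 ≤ 19  OK
[4] beta = 19 = 19 (first disjunct)  OK
[5] values 5 <= 12 <= 16  OK
[6] gamma = 9 lies in [7, 12]  OK
[7] eps = 15, and 15 ≠ 16  OK
[8] eps + gamma = 15 + 9 = 24  OK
[9] delta = 7 is in {8, 11, 7, 6}  OK
[10] theta = 16 is in {14, 20, 16, 13}  OK
[11] values 5 <= 12 <= 19  OK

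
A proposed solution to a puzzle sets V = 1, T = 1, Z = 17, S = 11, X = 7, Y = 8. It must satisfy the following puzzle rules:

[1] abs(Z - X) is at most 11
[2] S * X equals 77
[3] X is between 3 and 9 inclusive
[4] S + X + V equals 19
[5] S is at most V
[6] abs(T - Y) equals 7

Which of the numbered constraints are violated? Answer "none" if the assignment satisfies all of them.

The assignment fails constraint 5.

[1] abs(17 - 7) = 10; 10 ≤ 11  ✔
[2] S * X = 11 * 7 = 77  ✔
[3] X = 7 lies in [3, 9]  ✔
[4] S + X + V = 11 + 7 + 1 = 19  ✔
[5] S = 11, V = 1; 11 > 1 (want ≤)  ✘
[6] abs(1 - 8) = 7  ✔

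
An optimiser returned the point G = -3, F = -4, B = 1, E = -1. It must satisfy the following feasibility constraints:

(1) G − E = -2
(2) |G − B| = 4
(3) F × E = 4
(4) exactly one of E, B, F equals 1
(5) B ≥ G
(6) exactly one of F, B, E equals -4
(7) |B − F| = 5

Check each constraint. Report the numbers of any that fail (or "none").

No violations.

(1) G − E = -3 − (-1) = -2  OK
(2) |-3 − 1| = 4  OK
(3) F × E = -4 × (-1) = 4  OK
(4) E=-1, B=1, F=-4; 1 of them equals 1  OK
(5) B = 1, G = -3; 1 ≥ -3  OK
(6) F=-4, B=1, E=-1; 1 of them equals -4  OK
(7) |1 − (-4)| = 5  OK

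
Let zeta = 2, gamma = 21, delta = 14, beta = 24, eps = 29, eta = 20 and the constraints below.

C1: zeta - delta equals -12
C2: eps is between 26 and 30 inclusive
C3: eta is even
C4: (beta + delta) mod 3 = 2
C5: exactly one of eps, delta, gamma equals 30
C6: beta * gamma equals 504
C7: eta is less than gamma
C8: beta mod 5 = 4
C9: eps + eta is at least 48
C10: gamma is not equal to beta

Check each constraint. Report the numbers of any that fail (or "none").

C1: zeta - delta = 2 - 14 = -12 — holds.
C2: eps = 29 lies in [26, 30] — holds.
C3: eta = 20 is even — holds.
C4: beta + delta = 38; 38 mod 3 = 2 — holds.
C5: eps=29, delta=14, gamma=21; 0 of them equal 30, not exactly one — fails.
C6: beta * gamma = 24 * 21 = 504 — holds.
C7: eta = 20, gamma = 21; 20 < 21 — holds.
C8: 24 mod 5 = 4 — holds.
C9: eps + eta = 29 + 20 = 49; 49 ≥ 48 — holds.
C10: gamma = 21, beta = 24; distinct — holds.

Constraint 5 is violated.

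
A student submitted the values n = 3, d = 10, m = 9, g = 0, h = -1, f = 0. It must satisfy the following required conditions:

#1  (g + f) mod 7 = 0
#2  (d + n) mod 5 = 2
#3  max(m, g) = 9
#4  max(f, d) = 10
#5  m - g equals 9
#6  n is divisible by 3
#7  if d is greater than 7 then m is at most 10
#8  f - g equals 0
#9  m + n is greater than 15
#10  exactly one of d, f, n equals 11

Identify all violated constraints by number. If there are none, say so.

#1 g + f = 0; 0 mod 7 = 0  yes
#2 d + n = 13; 13 mod 5 = 3, not 2  no
#3 max(9, 0) = 9  yes
#4 max(0, 10) = 10  yes
#5 m - g = 9 - 0 = 9  yes
#6 3 / 3 = 1, so 3 divides 3  yes
#7 d = 10 > 7, so we need m ≤ 10; m = 9 ≤ 10  yes
#8 f - g = 0 - 0 = 0  yes
#9 m + n = 9 + 3 = 12; 12 ≤ 15, bound 15 not met  no
#10 d=10, f=0, n=3; 0 of them equal 11, not exactly one  no

The assignment fails constraints 2, 9, and 10.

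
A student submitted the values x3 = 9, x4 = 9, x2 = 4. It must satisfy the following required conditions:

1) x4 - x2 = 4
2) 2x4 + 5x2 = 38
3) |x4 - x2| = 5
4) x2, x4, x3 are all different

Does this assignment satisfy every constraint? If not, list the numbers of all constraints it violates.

1) x4 - x2 = 9 - 4 = 5, not 4 — fails.
2) 2x4 + 5x2 = 2(9) + 5(4) = 38 — holds.
3) |9 - 4| = 5 — holds.
4) x4 = x3 = 9, not all different — fails.

Violated: 1, 4.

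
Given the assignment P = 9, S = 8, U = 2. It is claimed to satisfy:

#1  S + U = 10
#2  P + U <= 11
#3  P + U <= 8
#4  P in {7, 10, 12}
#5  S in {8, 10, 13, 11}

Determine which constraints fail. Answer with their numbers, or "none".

The assignment fails constraints 3 and 4.

#1 S + U = 8 + 2 = 10 — holds.
#2 P + U = 9 + 2 = 11; 11 ≤ 11 — holds.
#3 P + U = 9 + 2 = 11; 11 > 8, bound 8 not met — fails.
#4 P = 9 is not in {7, 10, 12} — fails.
#5 S = 8 is in {8, 10, 13, 11} — holds.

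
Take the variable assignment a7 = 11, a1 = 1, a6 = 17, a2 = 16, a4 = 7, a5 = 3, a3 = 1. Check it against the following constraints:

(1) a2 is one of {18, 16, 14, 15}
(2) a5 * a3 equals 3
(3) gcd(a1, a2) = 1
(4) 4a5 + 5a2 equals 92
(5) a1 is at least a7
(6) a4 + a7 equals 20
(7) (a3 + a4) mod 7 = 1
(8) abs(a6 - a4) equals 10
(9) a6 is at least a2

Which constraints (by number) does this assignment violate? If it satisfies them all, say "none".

(1) a2 = 16 is in {18, 16, 14, 15} — satisfied.
(2) a5 * a3 = 3 * 1 = 3 — satisfied.
(3) gcd(1, 16) = 1 — satisfied.
(4) 4a5 + 5a2 = 4(3) + 5(16) = 92 — satisfied.
(5) a1 = 1, a7 = 11; 1 < 11 (want ≥) — violated.
(6) a4 + a7 = 7 + 11 = 18, not 20 — violated.
(7) a3 + a4 = 8; 8 mod 7 = 1 — satisfied.
(8) abs(17 - 7) = 10 — satisfied.
(9) a6 = 17, a2 = 16; 17 ≥ 16 — satisfied.

The assignment fails constraints 5 and 6.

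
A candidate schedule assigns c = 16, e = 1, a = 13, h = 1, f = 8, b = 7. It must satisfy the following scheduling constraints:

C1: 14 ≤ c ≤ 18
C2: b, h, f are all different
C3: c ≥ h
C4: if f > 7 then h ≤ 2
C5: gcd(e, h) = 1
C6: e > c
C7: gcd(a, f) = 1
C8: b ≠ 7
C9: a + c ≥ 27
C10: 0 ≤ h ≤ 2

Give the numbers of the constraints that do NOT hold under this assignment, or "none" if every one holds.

C1: c = 16 lies in [14, 18] — holds.
C2: values 7, 1, 8 are pairwise distinct — holds.
C3: c = 16, h = 1; 16 ≥ 1 — holds.
C4: f = 8 > 7, so we need h ≤ 2; h = 1 ≤ 2 — holds.
C5: gcd(1, 1) = 1 — holds.
C6: e = 1, c = 16; 1 ≤ 16 (want >) — does not hold.
C7: gcd(13, 8) = 1 — holds.
C8: b = 7, but 7 is required to differ — does not hold.
C9: a + c = 13 + 16 = 29; 29 ≥ 27 — holds.
C10: h = 1 lies in [0, 2] — holds.

The assignment fails constraints 6 and 8.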